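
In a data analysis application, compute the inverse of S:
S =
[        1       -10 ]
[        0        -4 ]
det(S) = -4
S⁻¹ =
[        1      -5/2 ]
[        0      -1/4 ]

For a 2×2 matrix S = [[a, b], [c, d]] with det(S) ≠ 0, S⁻¹ = (1/det(S)) * [[d, -b], [-c, a]].
det(S) = (1)*(-4) - (-10)*(0) = -4 - 0 = -4.
S⁻¹ = (1/-4) * [[-4, 10], [0, 1]].
Dividing each entry by -4 and reducing:
S⁻¹ =
[        1      -5/2 ]
[        0      -1/4 ]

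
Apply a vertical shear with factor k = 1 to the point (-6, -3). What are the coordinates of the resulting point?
(-6, -9)

Shear matrix for vertical shear with factor k = 1:
[[1, 0], [1, 1]]
Result: (-6, -3) → (-6, -9)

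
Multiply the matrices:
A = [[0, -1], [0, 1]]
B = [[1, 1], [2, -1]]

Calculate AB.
[[-2, 1], [2, -1]]

Each entry (i,j) of AB = sum over k of A[i][k]*B[k][j].
(AB)[0][0] = (0)*(1) + (-1)*(2) = -2
(AB)[0][1] = (0)*(1) + (-1)*(-1) = 1
(AB)[1][0] = (0)*(1) + (1)*(2) = 2
(AB)[1][1] = (0)*(1) + (1)*(-1) = -1
AB = [[-2, 1], [2, -1]]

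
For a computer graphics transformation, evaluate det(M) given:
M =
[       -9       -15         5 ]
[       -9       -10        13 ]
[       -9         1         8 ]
det(M) = 1017

Expand along row 0 (cofactor expansion): det(M) = a*(e*i - f*h) - b*(d*i - f*g) + c*(d*h - e*g), where the 3×3 is [[a, b, c], [d, e, f], [g, h, i]].
Minor M_00 = (-10)*(8) - (13)*(1) = -80 - 13 = -93.
Minor M_01 = (-9)*(8) - (13)*(-9) = -72 + 117 = 45.
Minor M_02 = (-9)*(1) - (-10)*(-9) = -9 - 90 = -99.
det(M) = (-9)*(-93) - (-15)*(45) + (5)*(-99) = 837 + 675 - 495 = 1017.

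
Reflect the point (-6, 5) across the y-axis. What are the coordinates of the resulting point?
(6, 5)

Reflection across y-axis: (-6, 5) → (6, 5)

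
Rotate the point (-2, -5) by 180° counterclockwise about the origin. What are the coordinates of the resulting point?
(2, 5)

Rotation matrix R(θ) = [[cos θ, -sin θ], [sin θ, cos θ]]; for θ = 180°:
R = [[-1, 0], [0, -1]]
Result: R × [-2, -5]ᵀ = [-1·-2 + (0)·-5, 0·-2 + (-1)·-5]ᵀ = (2, 5)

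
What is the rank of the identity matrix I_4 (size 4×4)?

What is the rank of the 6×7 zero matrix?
rank(I_4) = 4, rank(0) = 0

The identity I_4 has 4 columns that are the standard basis vectors e_1, …, e_4. These are linearly independent, so all 4 columns are pivots and rank(I_4) = 4.
The 6×7 zero matrix has every entry zero, so every row is the zero row and there are no pivots; rank(0) = 0.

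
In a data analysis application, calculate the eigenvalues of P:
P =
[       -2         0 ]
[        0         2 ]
λ = -2, 2

Solve det(P - λI) = 0. For a 2×2 matrix the characteristic equation is λ² - (trace)λ + det = 0.
trace(P) = a + d = -2 + 2 = 0.
det(P) = a*d - b*c = (-2)*(2) - (0)*(0) = -4 - 0 = -4.
Characteristic equation: λ² - (0)λ + (-4) = 0.
Discriminant = (0)² - 4*(-4) = 0 + 16 = 16.
λ = (0 ± √16) / 2 = (0 ± 4) / 2 = -2, 2.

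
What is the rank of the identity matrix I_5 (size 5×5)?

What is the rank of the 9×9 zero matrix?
rank(I_5) = 5, rank(0) = 0

The identity I_5 has 5 columns that are the standard basis vectors e_1, …, e_5. These are linearly independent, so all 5 columns are pivots and rank(I_5) = 5.
The 9×9 zero matrix has every entry zero, so every row is the zero row and there are no pivots; rank(0) = 0.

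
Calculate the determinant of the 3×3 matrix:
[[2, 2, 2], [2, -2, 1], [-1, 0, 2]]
-22

Expansion along first row:
det = 2·det([[-2,1],[0,2]]) - 2·det([[2,1],[-1,2]]) + 2·det([[2,-2],[-1,0]])
    = 2·(-2·2 - 1·0) - 2·(2·2 - 1·-1) + 2·(2·0 - -2·-1)
    = 2·-4 - 2·5 + 2·-2
    = -8 + -10 + -4 = -22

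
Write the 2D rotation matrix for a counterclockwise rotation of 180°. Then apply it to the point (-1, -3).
R = [[-1, 0], [0, -1]]; R·(-1, -3) = (1, 3)

Rotation matrix formula: R(θ) = [[cos θ, -sin θ], [sin θ, cos θ]]
For θ = 180°:
cos(180°) = -1
sin(180°) = 0
R = [[-1, 0], [0, -1]]
Apply to (-1, -3): [-1·-1 + (0)·-3, 0·-1 + -1·-3] = (1, 3)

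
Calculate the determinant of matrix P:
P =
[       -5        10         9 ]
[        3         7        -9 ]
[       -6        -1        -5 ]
det(P) = 1261

Expand along row 0 (cofactor expansion): det(P) = a*(e*i - f*h) - b*(d*i - f*g) + c*(d*h - e*g), where the 3×3 is [[a, b, c], [d, e, f], [g, h, i]].
Minor M_00 = (7)*(-5) - (-9)*(-1) = -35 - 9 = -44.
Minor M_01 = (3)*(-5) - (-9)*(-6) = -15 - 54 = -69.
Minor M_02 = (3)*(-1) - (7)*(-6) = -3 + 42 = 39.
det(P) = (-5)*(-44) - (10)*(-69) + (9)*(39) = 220 + 690 + 351 = 1261.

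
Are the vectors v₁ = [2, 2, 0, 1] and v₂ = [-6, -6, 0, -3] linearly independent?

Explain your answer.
No, linearly dependent (v₂ = -3·v₁)

Check whether there is a scalar k with v₂ = k·v₁.
Comparing components, k = -3 satisfies -3·[2, 2, 0, 1] = [-6, -6, 0, -3].
Since v₂ is a scalar multiple of v₁, the two vectors are linearly dependent.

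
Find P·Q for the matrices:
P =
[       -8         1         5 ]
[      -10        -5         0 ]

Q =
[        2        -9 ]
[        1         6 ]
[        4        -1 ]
PQ =
[        5        73 ]
[      -25        60 ]

Matrix multiplication: (PQ)[i][j] = sum over k of P[i][k] * Q[k][j].
  (PQ)[0][0] = (-8)*(2) + (1)*(1) + (5)*(4) = 5
  (PQ)[0][1] = (-8)*(-9) + (1)*(6) + (5)*(-1) = 73
  (PQ)[1][0] = (-10)*(2) + (-5)*(1) + (0)*(4) = -25
  (PQ)[1][1] = (-10)*(-9) + (-5)*(6) + (0)*(-1) = 60
PQ =
[        5        73 ]
[      -25        60 ]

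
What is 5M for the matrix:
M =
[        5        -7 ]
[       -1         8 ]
5M =
[       25       -35 ]
[       -5        40 ]

Scalar multiplication is elementwise: (5M)[i][j] = 5 * M[i][j].
  (5M)[0][0] = 5 * (5) = 25
  (5M)[0][1] = 5 * (-7) = -35
  (5M)[1][0] = 5 * (-1) = -5
  (5M)[1][1] = 5 * (8) = 40
5M =
[       25       -35 ]
[       -5        40 ]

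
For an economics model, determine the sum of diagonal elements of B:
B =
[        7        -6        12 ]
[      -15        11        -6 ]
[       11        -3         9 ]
tr(B) = 7 + 11 + 9 = 27

The trace of a square matrix is the sum of its diagonal entries.
Diagonal entries of B: B[0][0] = 7, B[1][1] = 11, B[2][2] = 9.
tr(B) = 7 + 11 + 9 = 27.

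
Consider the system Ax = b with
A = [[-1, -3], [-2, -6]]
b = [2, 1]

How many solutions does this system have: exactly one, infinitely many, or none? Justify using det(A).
No solution

det(A) = (-1)*(-6) - (-3)*(-2) = 0, so A is singular.
The column space of A is span(column 1) = span([-1, -2]).
b = [2, 1] is not a scalar multiple of column 1, so b ∉ column space and the system is inconsistent — no solution.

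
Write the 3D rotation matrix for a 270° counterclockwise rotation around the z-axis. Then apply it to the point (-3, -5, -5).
R = [[0, 1, 0], [-1, 0, 0], [0, 0, 1]]; R·(-3, -5, -5) = (-5, 3, -5)

Rotation matrix for 270° around z-axis:
cos(270°) = 0, sin(270°) = -1
R = [[0, 1, 0], [-1, 0, 0], [0, 0, 1]]
Apply to (-3, -5, -5): R·[-3, -5, -5]ᵀ = (-5, 3, -5)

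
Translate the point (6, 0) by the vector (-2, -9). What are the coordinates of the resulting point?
(4, -9)

Translation by (-2, -9):
x' = 6 + -2 = 4
y' = 0 + -9 = -9
Homogeneous matrix: [[1, 0, -2], [0, 1, -9], [0, 0, 1]]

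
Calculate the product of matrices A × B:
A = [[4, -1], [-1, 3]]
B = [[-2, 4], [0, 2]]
[[-8, 14], [2, 2]]

Matrix multiplication:
C[0][0] = 4×-2 + -1×0 = -8
C[0][1] = 4×4 + -1×2 = 14
C[1][0] = -1×-2 + 3×0 = 2
C[1][1] = -1×4 + 3×2 = 2
Result: [[-8, 14], [2, 2]]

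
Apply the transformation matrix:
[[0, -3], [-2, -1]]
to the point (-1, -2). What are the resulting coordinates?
(6, 4)

Matrix multiplication:
[[0, -3], [-2, -1]] × [-1, -2]ᵀ
= [0×-1 + -3×-2, -2×-1 + -1×-2]ᵀ
= [6.0000, 4.0000]ᵀ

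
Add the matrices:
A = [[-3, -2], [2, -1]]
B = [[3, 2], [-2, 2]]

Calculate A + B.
[[0, 0], [0, 1]]

Add corresponding elements:
(-3)+(3)=0
(-2)+(2)=0
(2)+(-2)=0
(-1)+(2)=1
A + B = [[0, 0], [0, 1]]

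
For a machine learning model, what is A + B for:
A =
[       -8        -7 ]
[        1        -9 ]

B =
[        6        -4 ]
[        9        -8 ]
A + B =
[       -2       -11 ]
[       10       -17 ]

Matrix addition is elementwise: (A+B)[i][j] = A[i][j] + B[i][j].
  (A+B)[0][0] = (-8) + (6) = -2
  (A+B)[0][1] = (-7) + (-4) = -11
  (A+B)[1][0] = (1) + (9) = 10
  (A+B)[1][1] = (-9) + (-8) = -17
A + B =
[       -2       -11 ]
[       10       -17 ]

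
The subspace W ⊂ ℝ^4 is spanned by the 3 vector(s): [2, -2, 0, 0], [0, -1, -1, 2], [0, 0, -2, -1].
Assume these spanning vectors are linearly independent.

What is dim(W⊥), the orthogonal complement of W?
dim(W⊥) = 1

For any subspace W of ℝ^n, dim(W) + dim(W⊥) = n (the whole-space dimension).
Here the given 3 vectors are linearly independent, so dim(W) = 3.
Thus dim(W⊥) = n - dim(W) = 4 - 3 = 1.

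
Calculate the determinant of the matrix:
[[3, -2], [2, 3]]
13

For a 2×2 matrix [[a, b], [c, d]], det = ad - bc
det = (3)(3) - (-2)(2) = 9 - -4 = 13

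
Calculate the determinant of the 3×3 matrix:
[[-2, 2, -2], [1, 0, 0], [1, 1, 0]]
-2

Expansion along first row:
det = -2·det([[0,0],[1,0]]) - 2·det([[1,0],[1,0]]) + -2·det([[1,0],[1,1]])
    = -2·(0·0 - 0·1) - 2·(1·0 - 0·1) + -2·(1·1 - 0·1)
    = -2·0 - 2·0 + -2·1
    = 0 + 0 + -2 = -2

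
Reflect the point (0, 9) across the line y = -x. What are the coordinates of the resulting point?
(-9, 0)

Reflection across line y = -x: (0, 9) → (-9, 0)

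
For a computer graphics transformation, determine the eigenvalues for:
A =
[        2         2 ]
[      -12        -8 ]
λ = -4, -2

Solve det(A - λI) = 0. For a 2×2 matrix the characteristic equation is λ² - (trace)λ + det = 0.
trace(A) = a + d = 2 - 8 = -6.
det(A) = a*d - b*c = (2)*(-8) - (2)*(-12) = -16 + 24 = 8.
Characteristic equation: λ² - (-6)λ + (8) = 0.
Discriminant = (-6)² - 4*(8) = 36 - 32 = 4.
λ = (-6 ± √4) / 2 = (-6 ± 2) / 2 = -4, -2.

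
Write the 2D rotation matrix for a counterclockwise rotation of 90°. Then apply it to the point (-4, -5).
R = [[0, -1], [1, 0]]; R·(-4, -5) = (5, -4)

Rotation matrix formula: R(θ) = [[cos θ, -sin θ], [sin θ, cos θ]]
For θ = 90°:
cos(90°) = 0
sin(90°) = 1
R = [[0, -1], [1, 0]]
Apply to (-4, -5): [0·-4 + (-1)·-5, 1·-4 + 0·-5] = (5, -4)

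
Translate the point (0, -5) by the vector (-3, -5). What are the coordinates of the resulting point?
(-3, -10)

Translation by (-3, -5):
x' = 0 + -3 = -3
y' = -5 + -5 = -10
Homogeneous matrix: [[1, 0, -3], [0, 1, -5], [0, 0, 1]]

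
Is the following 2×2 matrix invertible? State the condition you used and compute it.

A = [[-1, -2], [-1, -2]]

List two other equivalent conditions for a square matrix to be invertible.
No, not invertible; det(A) = 0 (two rows are equal, so the rows are linearly dependent). Equivalent conditions (failing for this A): rank(A) < 2; Ax = 0 has non-trivial solutions; 0 is an eigenvalue; the columns are linearly dependent.

To check invertibility, compute det(A).
In this matrix, row 0 and the last row are identical, so one row is a scalar multiple of another and the rows are linearly dependent.
A matrix with linearly dependent rows has det = 0 and is not invertible.
Equivalent failed conditions:
- rank(A) < 2.
- Ax = 0 has non-trivial solutions.
- 0 is an eigenvalue.
- The columns are linearly dependent.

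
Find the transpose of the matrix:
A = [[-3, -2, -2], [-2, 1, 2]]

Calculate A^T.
[[-3, -2], [-2, 1], [-2, 2]]

The transpose sends entry (i,j) to (j,i); rows become columns.
Row 0 of A: [-3, -2, -2] -> column 0 of A^T.
Row 1 of A: [-2, 1, 2] -> column 1 of A^T.
A^T = [[-3, -2], [-2, 1], [-2, 2]]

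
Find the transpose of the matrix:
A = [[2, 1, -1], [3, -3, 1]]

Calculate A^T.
[[2, 3], [1, -3], [-1, 1]]

The transpose sends entry (i,j) to (j,i); rows become columns.
Row 0 of A: [2, 1, -1] -> column 0 of A^T.
Row 1 of A: [3, -3, 1] -> column 1 of A^T.
A^T = [[2, 3], [1, -3], [-1, 1]]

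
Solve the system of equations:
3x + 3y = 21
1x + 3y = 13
x = 4, y = 3

Use elimination (row reduction):
Equation 1: 3x + 3y = 21.
Equation 2: 1x + 3y = 13.
Multiply Eq1 by 1 and Eq2 by 3: 3x + 3y = 21;  3x + 9y = 39.
Subtract: (6)y = 18, so y = 3.
Back-substitute into Eq1: 3x + 3*(3) = 21, so x = 4.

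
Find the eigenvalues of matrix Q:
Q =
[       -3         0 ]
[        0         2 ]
λ = -3, 2

Solve det(Q - λI) = 0. For a 2×2 matrix the characteristic equation is λ² - (trace)λ + det = 0.
trace(Q) = a + d = -3 + 2 = -1.
det(Q) = a*d - b*c = (-3)*(2) - (0)*(0) = -6 - 0 = -6.
Characteristic equation: λ² - (-1)λ + (-6) = 0.
Discriminant = (-1)² - 4*(-6) = 1 + 24 = 25.
λ = (-1 ± √25) / 2 = (-1 ± 5) / 2 = -3, 2.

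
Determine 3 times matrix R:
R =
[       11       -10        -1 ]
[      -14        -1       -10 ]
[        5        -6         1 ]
3R =
[       33       -30        -3 ]
[      -42        -3       -30 ]
[       15       -18         3 ]

Scalar multiplication is elementwise: (3R)[i][j] = 3 * R[i][j].
  (3R)[0][0] = 3 * (11) = 33
  (3R)[0][1] = 3 * (-10) = -30
  (3R)[0][2] = 3 * (-1) = -3
  (3R)[1][0] = 3 * (-14) = -42
  (3R)[1][1] = 3 * (-1) = -3
  (3R)[1][2] = 3 * (-10) = -30
  (3R)[2][0] = 3 * (5) = 15
  (3R)[2][1] = 3 * (-6) = -18
  (3R)[2][2] = 3 * (1) = 3
3R =
[       33       -30        -3 ]
[      -42        -3       -30 ]
[       15       -18         3 ]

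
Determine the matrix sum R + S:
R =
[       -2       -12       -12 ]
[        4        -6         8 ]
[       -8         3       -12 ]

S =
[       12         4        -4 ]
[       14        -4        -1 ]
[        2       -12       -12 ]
R + S =
[       10        -8       -16 ]
[       18       -10         7 ]
[       -6        -9       -24 ]

Matrix addition is elementwise: (R+S)[i][j] = R[i][j] + S[i][j].
  (R+S)[0][0] = (-2) + (12) = 10
  (R+S)[0][1] = (-12) + (4) = -8
  (R+S)[0][2] = (-12) + (-4) = -16
  (R+S)[1][0] = (4) + (14) = 18
  (R+S)[1][1] = (-6) + (-4) = -10
  (R+S)[1][2] = (8) + (-1) = 7
  (R+S)[2][0] = (-8) + (2) = -6
  (R+S)[2][1] = (3) + (-12) = -9
  (R+S)[2][2] = (-12) + (-12) = -24
R + S =
[       10        -8       -16 ]
[       18       -10         7 ]
[       -6        -9       -24 ]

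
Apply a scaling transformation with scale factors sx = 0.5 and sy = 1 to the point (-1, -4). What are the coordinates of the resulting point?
(-0.5, -4)

Scaling matrix:
[[0.50, 0], [0, 1]]
Result: (-1 × 0.5, -4 × 1) = (-0.5, -4)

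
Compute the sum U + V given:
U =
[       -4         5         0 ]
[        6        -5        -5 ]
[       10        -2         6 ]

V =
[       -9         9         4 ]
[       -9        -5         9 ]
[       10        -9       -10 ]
U + V =
[      -13        14         4 ]
[       -3       -10         4 ]
[       20       -11        -4 ]

Matrix addition is elementwise: (U+V)[i][j] = U[i][j] + V[i][j].
  (U+V)[0][0] = (-4) + (-9) = -13
  (U+V)[0][1] = (5) + (9) = 14
  (U+V)[0][2] = (0) + (4) = 4
  (U+V)[1][0] = (6) + (-9) = -3
  (U+V)[1][1] = (-5) + (-5) = -10
  (U+V)[1][2] = (-5) + (9) = 4
  (U+V)[2][0] = (10) + (10) = 20
  (U+V)[2][1] = (-2) + (-9) = -11
  (U+V)[2][2] = (6) + (-10) = -4
U + V =
[      -13        14         4 ]
[       -3       -10         4 ]
[       20       -11        -4 ]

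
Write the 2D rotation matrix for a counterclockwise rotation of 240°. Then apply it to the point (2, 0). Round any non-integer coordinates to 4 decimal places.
R = [[-1/2, √3/2], [-√3/2, -1/2]]; R·(2, 0) = (-1.0000, -1.7321)

Rotation matrix formula: R(θ) = [[cos θ, -sin θ], [sin θ, cos θ]]
For θ = 240°:
cos(240°) = -1/2
sin(240°) = -√3/2
R = [[-1/2, √3/2], [-√3/2, -1/2]]
Apply to (2, 0): [-1/2·2 + (√3/2)·0, -√3/2·2 + -1/2·0] = (-1.0000, -1.7321)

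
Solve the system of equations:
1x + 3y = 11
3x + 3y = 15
x = 2, y = 3

Use elimination (row reduction):
Equation 1: 1x + 3y = 11.
Equation 2: 3x + 3y = 15.
Multiply Eq1 by 3 and Eq2 by 1: 3x + 9y = 33;  3x + 3y = 15.
Subtract: (-6)y = -18, so y = 3.
Back-substitute into Eq1: 1x + 3*(3) = 11, so x = 2.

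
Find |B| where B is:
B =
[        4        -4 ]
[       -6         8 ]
det(B) = 8

For a 2×2 matrix [[a, b], [c, d]], det = a*d - b*c.
det(B) = (4)*(8) - (-4)*(-6) = 32 - 24 = 8.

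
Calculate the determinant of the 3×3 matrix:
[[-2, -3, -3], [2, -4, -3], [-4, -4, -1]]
46

Expansion along first row:
det = -2·det([[-4,-3],[-4,-1]]) - -3·det([[2,-3],[-4,-1]]) + -3·det([[2,-4],[-4,-4]])
    = -2·(-4·-1 - -3·-4) - -3·(2·-1 - -3·-4) + -3·(2·-4 - -4·-4)
    = -2·-8 - -3·-14 + -3·-24
    = 16 + -42 + 72 = 46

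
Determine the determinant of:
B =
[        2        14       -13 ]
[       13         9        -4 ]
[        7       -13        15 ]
det(B) = 60

Expand along row 0 (cofactor expansion): det(B) = a*(e*i - f*h) - b*(d*i - f*g) + c*(d*h - e*g), where the 3×3 is [[a, b, c], [d, e, f], [g, h, i]].
Minor M_00 = (9)*(15) - (-4)*(-13) = 135 - 52 = 83.
Minor M_01 = (13)*(15) - (-4)*(7) = 195 + 28 = 223.
Minor M_02 = (13)*(-13) - (9)*(7) = -169 - 63 = -232.
det(B) = (2)*(83) - (14)*(223) + (-13)*(-232) = 166 - 3122 + 3016 = 60.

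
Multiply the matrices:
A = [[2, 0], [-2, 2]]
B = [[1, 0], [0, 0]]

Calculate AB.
[[2, 0], [-2, 0]]

Each entry (i,j) of AB = sum over k of A[i][k]*B[k][j].
(AB)[0][0] = (2)*(1) + (0)*(0) = 2
(AB)[0][1] = (2)*(0) + (0)*(0) = 0
(AB)[1][0] = (-2)*(1) + (2)*(0) = -2
(AB)[1][1] = (-2)*(0) + (2)*(0) = 0
AB = [[2, 0], [-2, 0]]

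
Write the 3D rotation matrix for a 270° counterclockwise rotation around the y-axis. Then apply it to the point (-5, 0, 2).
R = [[0, 0, -1], [0, 1, 0], [1, 0, 0]]; R·(-5, 0, 2) = (-2, 0, -5)

Rotation matrix for 270° around y-axis:
cos(270°) = 0, sin(270°) = -1
R = [[0, 0, -1], [0, 1, 0], [1, 0, 0]]
Apply to (-5, 0, 2): R·[-5, 0, 2]ᵀ = (-2, 0, -5)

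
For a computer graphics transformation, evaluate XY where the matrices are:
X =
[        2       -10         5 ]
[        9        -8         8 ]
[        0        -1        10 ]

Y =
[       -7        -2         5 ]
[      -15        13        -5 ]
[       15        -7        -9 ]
XY =
[      211      -169        15 ]
[      177      -178        13 ]
[      165       -83       -85 ]

Matrix multiplication: (XY)[i][j] = sum over k of X[i][k] * Y[k][j].
  (XY)[0][0] = (2)*(-7) + (-10)*(-15) + (5)*(15) = 211
  (XY)[0][1] = (2)*(-2) + (-10)*(13) + (5)*(-7) = -169
  (XY)[0][2] = (2)*(5) + (-10)*(-5) + (5)*(-9) = 15
  (XY)[1][0] = (9)*(-7) + (-8)*(-15) + (8)*(15) = 177
  (XY)[1][1] = (9)*(-2) + (-8)*(13) + (8)*(-7) = -178
  (XY)[1][2] = (9)*(5) + (-8)*(-5) + (8)*(-9) = 13
  (XY)[2][0] = (0)*(-7) + (-1)*(-15) + (10)*(15) = 165
  (XY)[2][1] = (0)*(-2) + (-1)*(13) + (10)*(-7) = -83
  (XY)[2][2] = (0)*(5) + (-1)*(-5) + (10)*(-9) = -85
XY =
[      211      -169        15 ]
[      177      -178        13 ]
[      165       -83       -85 ]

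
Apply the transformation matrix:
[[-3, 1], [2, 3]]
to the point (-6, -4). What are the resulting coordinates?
(14, -24)

Matrix multiplication:
[[-3, 1], [2, 3]] × [-6, -4]ᵀ
= [-3×-6 + 1×-4, 2×-6 + 3×-4]ᵀ
= [14.0000, -24.0000]ᵀ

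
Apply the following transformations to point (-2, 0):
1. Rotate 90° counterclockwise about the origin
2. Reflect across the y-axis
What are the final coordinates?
(0, -2)

Step 1: Rotate 90° → (0, -2)
Step 2: Reflect across the y-axis → (0, -2)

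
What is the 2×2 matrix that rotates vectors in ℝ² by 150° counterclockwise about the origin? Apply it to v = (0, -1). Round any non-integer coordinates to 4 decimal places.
R = [[-√3/2, -1/2], [1/2, -√3/2]]; R·v = (0.5000, 0.8660)

A counterclockwise rotation by angle θ in ℝ² has matrix R(θ) = [[cos θ, -sin θ], [sin θ, cos θ]].
For θ = 150°: cos θ = -√3/2, sin θ = 1/2.
R(150°) = [[-√3/2, -1/2], [1/2, -√3/2]].
R·v = [-√3/2·0 + (-1/2)·-1, 1/2·0 + -√3/2·-1] = (0.5000, 0.8660).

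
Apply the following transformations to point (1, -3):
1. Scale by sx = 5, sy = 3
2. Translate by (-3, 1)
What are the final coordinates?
(2, -8)

Step 1: Scale (1, -3) by (sx, sy) = (5, 3) → (5, -9)
Step 2: Translate by (-3, 1) → (2, -8)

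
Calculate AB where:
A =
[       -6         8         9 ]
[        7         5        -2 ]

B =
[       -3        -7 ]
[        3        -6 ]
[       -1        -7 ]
AB =
[       33       -69 ]
[       -4       -65 ]

Matrix multiplication: (AB)[i][j] = sum over k of A[i][k] * B[k][j].
  (AB)[0][0] = (-6)*(-3) + (8)*(3) + (9)*(-1) = 33
  (AB)[0][1] = (-6)*(-7) + (8)*(-6) + (9)*(-7) = -69
  (AB)[1][0] = (7)*(-3) + (5)*(3) + (-2)*(-1) = -4
  (AB)[1][1] = (7)*(-7) + (5)*(-6) + (-2)*(-7) = -65
AB =
[       33       -69 ]
[       -4       -65 ]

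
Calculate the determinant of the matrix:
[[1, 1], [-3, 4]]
7

For a 2×2 matrix [[a, b], [c, d]], det = ad - bc
det = (1)(4) - (1)(-3) = 4 - -3 = 7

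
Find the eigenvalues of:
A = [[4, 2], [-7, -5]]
λ = -3, 2

Solve det(A - λI) = 0. For a 2×2 matrix this is λ² - (trace)λ + det = 0.
trace(A) = 4 - 5 = -1.
det(A) = (4)*(-5) - (2)*(-7) = -20 + 14 = -6.
Characteristic equation: λ² - (-1)λ + (-6) = 0.
Discriminant: (-1)² - 4*(-6) = 1 + 24 = 25.
Roots: λ = (-1 ± √25) / 2 = -3, 2.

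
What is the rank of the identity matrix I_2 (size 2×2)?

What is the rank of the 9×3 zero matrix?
rank(I_2) = 2, rank(0) = 0

The identity I_2 has 2 columns that are the standard basis vectors e_1, …, e_2. These are linearly independent, so all 2 columns are pivots and rank(I_2) = 2.
The 9×3 zero matrix has every entry zero, so every row is the zero row and there are no pivots; rank(0) = 0.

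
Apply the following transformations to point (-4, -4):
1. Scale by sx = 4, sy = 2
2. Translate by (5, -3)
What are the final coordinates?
(-11, -11)

Step 1: Scale (-4, -4) by (sx, sy) = (4, 2) → (-16, -8)
Step 2: Translate by (5, -3) → (-11, -11)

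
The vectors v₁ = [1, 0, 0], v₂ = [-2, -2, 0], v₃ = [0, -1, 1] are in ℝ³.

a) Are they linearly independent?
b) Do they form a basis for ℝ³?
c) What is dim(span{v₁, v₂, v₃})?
Yes independent, yes basis, dim = 3

Stack v₁, v₂, v₃ as rows of a 3×3 matrix.
[[1, 0, 0]; [-2, -2, 0]; [0, -1, 1]] is already lower triangular with nonzero diagonal entries (1, -2, 1), so its determinant is the product of the diagonal entries, det = (1)·(-2)·(1) = -2 ≠ 0, and the rows are linearly independent.
Three linearly independent vectors in ℝ³ form a basis for ℝ³, so dim(span{v₁,v₂,v₃}) = 3.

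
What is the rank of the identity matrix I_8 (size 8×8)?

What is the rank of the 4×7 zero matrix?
rank(I_8) = 8, rank(0) = 0

The identity I_8 has 8 columns that are the standard basis vectors e_1, …, e_8. These are linearly independent, so all 8 columns are pivots and rank(I_8) = 8.
The 4×7 zero matrix has every entry zero, so every row is the zero row and there are no pivots; rank(0) = 0.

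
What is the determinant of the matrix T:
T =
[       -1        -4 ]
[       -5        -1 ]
det(T) = -19

For a 2×2 matrix [[a, b], [c, d]], det = a*d - b*c.
det(T) = (-1)*(-1) - (-4)*(-5) = 1 - 20 = -19.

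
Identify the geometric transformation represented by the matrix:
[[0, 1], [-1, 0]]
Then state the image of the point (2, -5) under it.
rotation by 90° clockwise (i.e., 270° counterclockwise); image of (2, -5) is (-5, -2)

This matches the form [[cos θ, -sin θ], [sin θ, cos θ]] of a rotation matrix; reading off cos θ and sin θ gives the angle.
The matrix [[0, 1], [-1, 0]] represents: rotation by 90° clockwise (i.e., 270° counterclockwise).
Applying it to (2, -5): [0·2 + 1·-5, -1·2 + 0·-5] = (-5, -2).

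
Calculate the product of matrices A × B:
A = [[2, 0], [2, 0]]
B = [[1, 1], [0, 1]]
[[2, 2], [2, 2]]

Matrix multiplication:
C[0][0] = 2×1 + 0×0 = 2
C[0][1] = 2×1 + 0×1 = 2
C[1][0] = 2×1 + 0×0 = 2
C[1][1] = 2×1 + 0×1 = 2
Result: [[2, 2], [2, 2]]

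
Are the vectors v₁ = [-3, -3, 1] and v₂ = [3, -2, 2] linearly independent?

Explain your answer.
Yes, linearly independent

Two vectors are linearly dependent iff one is a scalar multiple of the other.
No single scalar k satisfies v₂ = k·v₁ (the ratios of corresponding entries disagree), so v₁ and v₂ are linearly independent.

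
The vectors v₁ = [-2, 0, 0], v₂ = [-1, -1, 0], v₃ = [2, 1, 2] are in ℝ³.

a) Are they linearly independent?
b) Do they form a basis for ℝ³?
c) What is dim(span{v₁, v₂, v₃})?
Yes independent, yes basis, dim = 3

Stack v₁, v₂, v₃ as rows of a 3×3 matrix.
[[-2, 0, 0]; [-1, -1, 0]; [2, 1, 2]] is already lower triangular with nonzero diagonal entries (-2, -1, 2), so its determinant is the product of the diagonal entries, det = (-2)·(-1)·(2) = 4 ≠ 0, and the rows are linearly independent.
Three linearly independent vectors in ℝ³ form a basis for ℝ³, so dim(span{v₁,v₂,v₃}) = 3.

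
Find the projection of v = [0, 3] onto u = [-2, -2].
[3/2, 3/2]

The projection of v onto u is proj_u(v) = ((v·u) / (u·u)) · u.
v·u = (0)*(-2) + (3)*(-2) = -6.
u·u = (-2)*(-2) + (-2)*(-2) = 8.
coefficient = -6 / 8 = -3/4.
proj_u(v) = -3/4 · [-2, -2] = [3/2, 3/2].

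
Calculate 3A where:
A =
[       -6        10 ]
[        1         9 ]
3A =
[      -18        30 ]
[        3        27 ]

Scalar multiplication is elementwise: (3A)[i][j] = 3 * A[i][j].
  (3A)[0][0] = 3 * (-6) = -18
  (3A)[0][1] = 3 * (10) = 30
  (3A)[1][0] = 3 * (1) = 3
  (3A)[1][1] = 3 * (9) = 27
3A =
[      -18        30 ]
[        3        27 ]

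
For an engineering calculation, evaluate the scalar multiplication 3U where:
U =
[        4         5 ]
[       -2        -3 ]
3U =
[       12        15 ]
[       -6        -9 ]

Scalar multiplication is elementwise: (3U)[i][j] = 3 * U[i][j].
  (3U)[0][0] = 3 * (4) = 12
  (3U)[0][1] = 3 * (5) = 15
  (3U)[1][0] = 3 * (-2) = -6
  (3U)[1][1] = 3 * (-3) = -9
3U =
[       12        15 ]
[       -6        -9 ]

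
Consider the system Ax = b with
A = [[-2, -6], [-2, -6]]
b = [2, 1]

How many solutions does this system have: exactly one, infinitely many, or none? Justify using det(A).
No solution

det(A) = (-2)*(-6) - (-6)*(-2) = 0, so A is singular.
The column space of A is span(column 1) = span([-2, -2]).
b = [2, 1] is not a scalar multiple of column 1, so b ∉ column space and the system is inconsistent — no solution.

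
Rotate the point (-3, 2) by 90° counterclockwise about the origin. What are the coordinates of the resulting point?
(-2, -3)

Rotation matrix R(θ) = [[cos θ, -sin θ], [sin θ, cos θ]]; for θ = 90°:
R = [[0, -1], [1, 0]]
Result: R × [-3, 2]ᵀ = [0·-3 + (-1)·2, 1·-3 + (0)·2]ᵀ = (-2, -3)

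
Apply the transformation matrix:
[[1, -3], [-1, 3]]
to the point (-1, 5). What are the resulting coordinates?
(-16, 16)

Matrix multiplication:
[[1, -3], [-1, 3]] × [-1, 5]ᵀ
= [1×-1 + -3×5, -1×-1 + 3×5]ᵀ
= [-16.0000, 16.0000]ᵀ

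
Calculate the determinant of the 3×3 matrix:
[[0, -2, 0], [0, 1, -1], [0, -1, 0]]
0

Expansion along first row:
det = 0·det([[1,-1],[-1,0]]) - -2·det([[0,-1],[0,0]]) + 0·det([[0,1],[0,-1]])
    = 0·(1·0 - -1·-1) - -2·(0·0 - -1·0) + 0·(0·-1 - 1·0)
    = 0·-1 - -2·0 + 0·0
    = 0 + 0 + 0 = 0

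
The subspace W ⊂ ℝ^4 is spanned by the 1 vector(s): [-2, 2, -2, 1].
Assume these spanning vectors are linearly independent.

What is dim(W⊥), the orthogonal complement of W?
dim(W⊥) = 3

For any subspace W of ℝ^n, dim(W) + dim(W⊥) = n (the whole-space dimension).
Here the given 1 vectors are linearly independent, so dim(W) = 1.
Thus dim(W⊥) = n - dim(W) = 4 - 1 = 3.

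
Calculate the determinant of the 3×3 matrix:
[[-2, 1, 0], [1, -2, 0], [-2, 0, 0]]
0

Expansion along first row:
det = -2·det([[-2,0],[0,0]]) - 1·det([[1,0],[-2,0]]) + 0·det([[1,-2],[-2,0]])
    = -2·(-2·0 - 0·0) - 1·(1·0 - 0·-2) + 0·(1·0 - -2·-2)
    = -2·0 - 1·0 + 0·-4
    = 0 + 0 + 0 = 0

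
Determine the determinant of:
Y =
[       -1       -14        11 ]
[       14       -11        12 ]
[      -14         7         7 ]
det(Y) = 3269

Expand along row 0 (cofactor expansion): det(Y) = a*(e*i - f*h) - b*(d*i - f*g) + c*(d*h - e*g), where the 3×3 is [[a, b, c], [d, e, f], [g, h, i]].
Minor M_00 = (-11)*(7) - (12)*(7) = -77 - 84 = -161.
Minor M_01 = (14)*(7) - (12)*(-14) = 98 + 168 = 266.
Minor M_02 = (14)*(7) - (-11)*(-14) = 98 - 154 = -56.
det(Y) = (-1)*(-161) - (-14)*(266) + (11)*(-56) = 161 + 3724 - 616 = 3269.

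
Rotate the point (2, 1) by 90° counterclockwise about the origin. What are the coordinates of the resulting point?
(-1, 2)

Rotation matrix R(θ) = [[cos θ, -sin θ], [sin θ, cos θ]]; for θ = 90°:
R = [[0, -1], [1, 0]]
Result: R × [2, 1]ᵀ = [0·2 + (-1)·1, 1·2 + (0)·1]ᵀ = (-1, 2)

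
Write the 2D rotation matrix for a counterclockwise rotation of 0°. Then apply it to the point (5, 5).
R = [[1, 0], [0, 1]]; R·(5, 5) = (5, 5)

Rotation matrix formula: R(θ) = [[cos θ, -sin θ], [sin θ, cos θ]]
For θ = 0°:
cos(0°) = 1
sin(0°) = 0
R = [[1, 0], [0, 1]]
Apply to (5, 5): [1·5 + (0)·5, 0·5 + 1·5] = (5, 5)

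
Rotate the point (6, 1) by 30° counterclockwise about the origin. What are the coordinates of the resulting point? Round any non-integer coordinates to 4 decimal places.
(4.6962, 3.8660)

Rotation matrix R(θ) = [[cos θ, -sin θ], [sin θ, cos θ]]; for θ = 30°:
R = [[√3/2, -1/2], [1/2, √3/2]]
Result: R × [6, 1]ᵀ = [√3/2·6 + (-1/2)·1, 1/2·6 + (√3/2)·1]ᵀ = (4.6962, 3.8660)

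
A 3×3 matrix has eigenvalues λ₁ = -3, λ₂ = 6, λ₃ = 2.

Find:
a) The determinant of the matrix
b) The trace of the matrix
det = -36, trace = 5

Two standard eigenvalue identities:
- det(A) equals the product of the eigenvalues (counted with multiplicity).
- trace(A) equals the sum of the eigenvalues.
det(A) = (-3)*(6)*(2) = -36.
trace(A) = -3 + 6 + 2 = 5.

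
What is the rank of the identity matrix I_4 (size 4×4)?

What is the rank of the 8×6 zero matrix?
rank(I_4) = 4, rank(0) = 0

The identity I_4 has 4 columns that are the standard basis vectors e_1, …, e_4. These are linearly independent, so all 4 columns are pivots and rank(I_4) = 4.
The 8×6 zero matrix has every entry zero, so every row is the zero row and there are no pivots; rank(0) = 0.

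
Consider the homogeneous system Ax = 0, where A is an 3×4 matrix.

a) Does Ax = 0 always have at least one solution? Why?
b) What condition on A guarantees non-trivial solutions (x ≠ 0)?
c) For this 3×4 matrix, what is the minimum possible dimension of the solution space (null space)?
a) Yes, x = 0 is always a solution. b) When A has linearly dependent columns (rank < n). c) Minimum nullity = 1.

a) x = 0 satisfies A·0 = 0, so the zero vector is always a solution.
b) Non-trivial solutions exist iff the columns of A are linearly dependent, equivalently rank(A) < n (the number of columns).
c) By rank-nullity, rank(A) + nullity(A) = n = 4. Since A has only 3 rows, rank(A) ≤ 3, so nullity(A) ≥ 4 - 3 = 1.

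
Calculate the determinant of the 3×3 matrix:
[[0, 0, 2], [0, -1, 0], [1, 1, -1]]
2

Expansion along first row:
det = 0·det([[-1,0],[1,-1]]) - 0·det([[0,0],[1,-1]]) + 2·det([[0,-1],[1,1]])
    = 0·(-1·-1 - 0·1) - 0·(0·-1 - 0·1) + 2·(0·1 - -1·1)
    = 0·1 - 0·0 + 2·1
    = 0 + 0 + 2 = 2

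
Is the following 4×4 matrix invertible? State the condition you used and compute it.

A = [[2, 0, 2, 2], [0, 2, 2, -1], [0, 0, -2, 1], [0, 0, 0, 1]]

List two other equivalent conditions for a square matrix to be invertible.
Yes, invertible; det(A) = -8 ≠ 0. Equivalent conditions: rank(A) = 4; Ax = 0 has only the trivial solution; 0 is not an eigenvalue; the columns of A are linearly independent.

To check invertibility, compute det(A).
The given matrix is triangular, so det(A) equals the product of its diagonal entries = -8 ≠ 0.
Since det(A) ≠ 0, A is invertible.
Equivalent conditions for a square matrix A to be invertible:
- rank(A) = 4 (full rank).
- The homogeneous system Ax = 0 has only the trivial solution x = 0.
- 0 is not an eigenvalue of A.
- The columns (equivalently rows) of A are linearly independent.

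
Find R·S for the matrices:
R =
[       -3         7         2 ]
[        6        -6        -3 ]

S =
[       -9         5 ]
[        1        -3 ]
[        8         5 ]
RS =
[       50       -26 ]
[      -84        33 ]

Matrix multiplication: (RS)[i][j] = sum over k of R[i][k] * S[k][j].
  (RS)[0][0] = (-3)*(-9) + (7)*(1) + (2)*(8) = 50
  (RS)[0][1] = (-3)*(5) + (7)*(-3) + (2)*(5) = -26
  (RS)[1][0] = (6)*(-9) + (-6)*(1) + (-3)*(8) = -84
  (RS)[1][1] = (6)*(5) + (-6)*(-3) + (-3)*(5) = 33
RS =
[       50       -26 ]
[      -84        33 ]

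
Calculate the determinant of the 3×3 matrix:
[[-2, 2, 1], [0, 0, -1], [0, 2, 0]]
-4

Expansion along first row:
det = -2·det([[0,-1],[2,0]]) - 2·det([[0,-1],[0,0]]) + 1·det([[0,0],[0,2]])
    = -2·(0·0 - -1·2) - 2·(0·0 - -1·0) + 1·(0·2 - 0·0)
    = -2·2 - 2·0 + 1·0
    = -4 + 0 + 0 = -4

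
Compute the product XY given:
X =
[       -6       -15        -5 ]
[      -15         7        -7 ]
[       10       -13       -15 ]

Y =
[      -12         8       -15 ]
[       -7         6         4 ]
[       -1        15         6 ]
XY =
[      182      -213         0 ]
[      138      -183       211 ]
[      -14      -223      -292 ]

Matrix multiplication: (XY)[i][j] = sum over k of X[i][k] * Y[k][j].
  (XY)[0][0] = (-6)*(-12) + (-15)*(-7) + (-5)*(-1) = 182
  (XY)[0][1] = (-6)*(8) + (-15)*(6) + (-5)*(15) = -213
  (XY)[0][2] = (-6)*(-15) + (-15)*(4) + (-5)*(6) = 0
  (XY)[1][0] = (-15)*(-12) + (7)*(-7) + (-7)*(-1) = 138
  (XY)[1][1] = (-15)*(8) + (7)*(6) + (-7)*(15) = -183
  (XY)[1][2] = (-15)*(-15) + (7)*(4) + (-7)*(6) = 211
  (XY)[2][0] = (10)*(-12) + (-13)*(-7) + (-15)*(-1) = -14
  (XY)[2][1] = (10)*(8) + (-13)*(6) + (-15)*(15) = -223
  (XY)[2][2] = (10)*(-15) + (-13)*(4) + (-15)*(6) = -292
XY =
[      182      -213         0 ]
[      138      -183       211 ]
[      -14      -223      -292 ]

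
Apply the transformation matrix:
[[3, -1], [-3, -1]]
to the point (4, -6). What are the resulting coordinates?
(18, -6)

Matrix multiplication:
[[3, -1], [-3, -1]] × [4, -6]ᵀ
= [3×4 + -1×-6, -3×4 + -1×-6]ᵀ
= [18.0000, -6.0000]ᵀ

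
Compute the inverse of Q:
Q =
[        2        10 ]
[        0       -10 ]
det(Q) = -20
Q⁻¹ =
[      1/2       1/2 ]
[        0     -1/10 ]

For a 2×2 matrix Q = [[a, b], [c, d]] with det(Q) ≠ 0, Q⁻¹ = (1/det(Q)) * [[d, -b], [-c, a]].
det(Q) = (2)*(-10) - (10)*(0) = -20 - 0 = -20.
Q⁻¹ = (1/-20) * [[-10, -10], [0, 2]].
Dividing each entry by -20 and reducing:
Q⁻¹ =
[      1/2       1/2 ]
[        0     -1/10 ]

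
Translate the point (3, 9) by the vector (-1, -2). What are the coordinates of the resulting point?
(2, 7)

Translation by (-1, -2):
x' = 3 + -1 = 2
y' = 9 + -2 = 7
Homogeneous matrix: [[1, 0, -1], [0, 1, -2], [0, 0, 1]]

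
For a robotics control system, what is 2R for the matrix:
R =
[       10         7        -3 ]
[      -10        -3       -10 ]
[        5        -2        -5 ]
2R =
[       20        14        -6 ]
[      -20        -6       -20 ]
[       10        -4       -10 ]

Scalar multiplication is elementwise: (2R)[i][j] = 2 * R[i][j].
  (2R)[0][0] = 2 * (10) = 20
  (2R)[0][1] = 2 * (7) = 14
  (2R)[0][2] = 2 * (-3) = -6
  (2R)[1][0] = 2 * (-10) = -20
  (2R)[1][1] = 2 * (-3) = -6
  (2R)[1][2] = 2 * (-10) = -20
  (2R)[2][0] = 2 * (5) = 10
  (2R)[2][1] = 2 * (-2) = -4
  (2R)[2][2] = 2 * (-5) = -10
2R =
[       20        14        -6 ]
[      -20        -6       -20 ]
[       10        -4       -10 ]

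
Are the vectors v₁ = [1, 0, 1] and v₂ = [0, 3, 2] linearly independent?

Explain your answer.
Yes, linearly independent

Two vectors are linearly dependent iff one is a scalar multiple of the other.
No single scalar k satisfies v₂ = k·v₁ (the ratios of corresponding entries disagree), so v₁ and v₂ are linearly independent.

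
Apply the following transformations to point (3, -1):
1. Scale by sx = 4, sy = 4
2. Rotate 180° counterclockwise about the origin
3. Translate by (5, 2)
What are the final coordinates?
(-7, 6)

Step 1: Scale → (12, -4)
Step 2: Rotate 180° → (-12, 4)
Step 3: Translate → (-7, 6)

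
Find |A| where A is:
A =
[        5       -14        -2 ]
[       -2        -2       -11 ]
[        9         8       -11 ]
det(A) = 2240

Expand along row 0 (cofactor expansion): det(A) = a*(e*i - f*h) - b*(d*i - f*g) + c*(d*h - e*g), where the 3×3 is [[a, b, c], [d, e, f], [g, h, i]].
Minor M_00 = (-2)*(-11) - (-11)*(8) = 22 + 88 = 110.
Minor M_01 = (-2)*(-11) - (-11)*(9) = 22 + 99 = 121.
Minor M_02 = (-2)*(8) - (-2)*(9) = -16 + 18 = 2.
det(A) = (5)*(110) - (-14)*(121) + (-2)*(2) = 550 + 1694 - 4 = 2240.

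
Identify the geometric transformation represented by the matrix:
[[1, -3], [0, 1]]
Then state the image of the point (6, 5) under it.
horizontal shear with factor -3; image of (6, 5) is (-9, 5)

The matrix [[1, k], [0, 1]] sends (x, y) to (x + -3y, y), leaving the y-coordinate fixed: a horizontal shear.
The matrix [[1, -3], [0, 1]] represents: horizontal shear with factor -3.
Applying it to (6, 5): [1·6 + -3·5, 0·6 + 1·5] = (-9, 5).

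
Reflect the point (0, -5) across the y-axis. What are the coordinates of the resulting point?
(0, -5)

Reflection across y-axis: (0, -5) → (0, -5)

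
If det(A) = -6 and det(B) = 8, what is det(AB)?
-48

Use the multiplicative property of determinants: det(AB) = det(A)*det(B).
det(AB) = (-6)*(8) = -48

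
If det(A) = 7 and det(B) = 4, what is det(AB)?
28

Use the multiplicative property of determinants: det(AB) = det(A)*det(B).
det(AB) = (7)*(4) = 28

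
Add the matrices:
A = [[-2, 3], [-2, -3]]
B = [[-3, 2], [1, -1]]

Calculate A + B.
[[-5, 5], [-1, -4]]

Add corresponding elements:
(-2)+(-3)=-5
(3)+(2)=5
(-2)+(1)=-1
(-3)+(-1)=-4
A + B = [[-5, 5], [-1, -4]]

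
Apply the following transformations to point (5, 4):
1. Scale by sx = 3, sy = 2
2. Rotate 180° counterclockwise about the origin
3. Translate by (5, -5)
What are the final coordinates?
(-10, -13)

Step 1: Scale → (15, 8)
Step 2: Rotate 180° → (-15, -8)
Step 3: Translate → (-10, -13)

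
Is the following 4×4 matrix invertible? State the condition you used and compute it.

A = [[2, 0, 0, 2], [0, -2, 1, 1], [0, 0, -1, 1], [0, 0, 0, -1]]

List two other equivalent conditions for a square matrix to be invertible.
Yes, invertible; det(A) = -4 ≠ 0. Equivalent conditions: rank(A) = 4; Ax = 0 has only the trivial solution; 0 is not an eigenvalue; the columns of A are linearly independent.

To check invertibility, compute det(A).
The given matrix is triangular, so det(A) equals the product of its diagonal entries = -4 ≠ 0.
Since det(A) ≠ 0, A is invertible.
Equivalent conditions for a square matrix A to be invertible:
- rank(A) = 4 (full rank).
- The homogeneous system Ax = 0 has only the trivial solution x = 0.
- 0 is not an eigenvalue of A.
- The columns (equivalently rows) of A are linearly independent.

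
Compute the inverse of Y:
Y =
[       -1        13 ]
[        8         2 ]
det(Y) = -106
Y⁻¹ =
[    -1/53    13/106 ]
[     4/53     1/106 ]

For a 2×2 matrix Y = [[a, b], [c, d]] with det(Y) ≠ 0, Y⁻¹ = (1/det(Y)) * [[d, -b], [-c, a]].
det(Y) = (-1)*(2) - (13)*(8) = -2 - 104 = -106.
Y⁻¹ = (1/-106) * [[2, -13], [-8, -1]].
Dividing each entry by -106 and reducing:
Y⁻¹ =
[    -1/53    13/106 ]
[     4/53     1/106 ]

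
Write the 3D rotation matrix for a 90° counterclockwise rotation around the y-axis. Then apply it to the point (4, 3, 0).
R = [[0, 0, 1], [0, 1, 0], [-1, 0, 0]]; R·(4, 3, 0) = (0, 3, -4)

Rotation matrix for 90° around y-axis:
cos(90°) = 0, sin(90°) = 1
R = [[0, 0, 1], [0, 1, 0], [-1, 0, 0]]
Apply to (4, 3, 0): R·[4, 3, 0]ᵀ = (0, 3, -4)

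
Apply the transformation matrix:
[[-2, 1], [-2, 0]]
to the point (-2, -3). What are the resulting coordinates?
(1, 4)

Matrix multiplication:
[[-2, 1], [-2, 0]] × [-2, -3]ᵀ
= [-2×-2 + 1×-3, -2×-2 + 0×-3]ᵀ
= [1.0000, 4.0000]ᵀ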